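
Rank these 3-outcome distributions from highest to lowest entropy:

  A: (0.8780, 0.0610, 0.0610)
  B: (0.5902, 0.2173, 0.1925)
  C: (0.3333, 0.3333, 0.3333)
C > B > A

Key insight: Entropy is maximized by uniform distributions and minimized by concentrated distributions.

- Uniform distributions have maximum entropy log₂(3) = 1.5850 bits
- The more "peaked" or concentrated a distribution, the lower its entropy

Entropies:
  H(A) = 0.6571 bits
  H(B) = 1.3851 bits
  H(C) = 1.5850 bits

Ranking: C > B > A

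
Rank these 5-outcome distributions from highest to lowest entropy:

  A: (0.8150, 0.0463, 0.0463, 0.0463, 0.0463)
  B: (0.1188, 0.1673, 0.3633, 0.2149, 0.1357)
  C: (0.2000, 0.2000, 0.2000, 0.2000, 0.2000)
C > B > A

Key insight: Entropy is maximized by uniform distributions and minimized by concentrated distributions.

- Uniform distributions have maximum entropy log₂(5) = 2.3219 bits
- The more "peaked" or concentrated a distribution, the lower its entropy

Entropies:
  H(A) = 1.0609 bits
  H(B) = 2.1950 bits
  H(C) = 2.3219 bits

Ranking: C > B > A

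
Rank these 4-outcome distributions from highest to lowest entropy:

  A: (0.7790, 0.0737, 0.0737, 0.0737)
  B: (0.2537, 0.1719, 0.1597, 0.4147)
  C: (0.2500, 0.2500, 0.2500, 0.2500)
C > B > A

Key insight: Entropy is maximized by uniform distributions and minimized by concentrated distributions.

- Uniform distributions have maximum entropy log₂(4) = 2.0000 bits
- The more "peaked" or concentrated a distribution, the lower its entropy

Entropies:
  H(A) = 1.1123 bits
  H(B) = 1.8880 bits
  H(C) = 2.0000 bits

Ranking: C > B > A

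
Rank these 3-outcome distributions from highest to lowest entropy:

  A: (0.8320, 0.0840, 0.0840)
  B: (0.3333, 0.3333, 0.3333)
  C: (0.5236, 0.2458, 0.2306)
B > C > A

Key insight: Entropy is maximized by uniform distributions and minimized by concentrated distributions.

- Uniform distributions have maximum entropy log₂(3) = 1.5850 bits
- The more "peaked" or concentrated a distribution, the lower its entropy

Entropies:
  H(A) = 0.8211 bits
  H(B) = 1.5850 bits
  H(C) = 1.4745 bits

Ranking: B > C > A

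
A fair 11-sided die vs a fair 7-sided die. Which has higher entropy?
11-sided die

Both are uniform distributions; for uniform over n outcomes, H = log₂(n). H(11-sided) = log₂(11) = 3.459 bits and H(7-sided) = log₂(7) = 2.807 bits. More outcomes in a uniform distribution means higher entropy.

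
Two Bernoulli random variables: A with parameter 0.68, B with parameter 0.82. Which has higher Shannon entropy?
A

For binary distributions, entropy is maximized at p=0.5 and decreases as p moves toward 0 or 1.

H(A) = H(0.68) = 0.9044 bits
H(B) = H(0.82) = 0.6801 bits

Distribution A (p=0.68) is closer to uniform (p=0.5), so it has higher entropy.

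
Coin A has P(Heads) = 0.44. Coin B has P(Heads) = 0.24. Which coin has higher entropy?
A

For binary distributions, entropy is maximized at p=0.5 and decreases as p moves toward 0 or 1.

H(A) = H(0.44) = 0.9896 bits
H(B) = H(0.24) = 0.7950 bits

Distribution A (p=0.44) is closer to uniform (p=0.5), so it has higher entropy.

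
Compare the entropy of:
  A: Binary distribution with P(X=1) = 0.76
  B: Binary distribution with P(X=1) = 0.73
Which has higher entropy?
B

For binary distributions, entropy is maximized at p=0.5 and decreases as p moves toward 0 or 1.

H(A) = H(0.76) = 0.7950 bits
H(B) = H(0.73) = 0.8415 bits

Distribution B (p=0.73) is closer to uniform (p=0.5), so it has higher entropy.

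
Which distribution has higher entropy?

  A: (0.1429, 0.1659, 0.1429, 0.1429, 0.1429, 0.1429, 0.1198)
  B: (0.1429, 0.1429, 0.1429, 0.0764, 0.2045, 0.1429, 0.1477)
A

Both distributions are close to uniform, making this a harder comparison.

H(A) = 2.8020 bits
H(B) = 2.7635 bits

The distribution closer to uniform has higher entropy.
Answer: A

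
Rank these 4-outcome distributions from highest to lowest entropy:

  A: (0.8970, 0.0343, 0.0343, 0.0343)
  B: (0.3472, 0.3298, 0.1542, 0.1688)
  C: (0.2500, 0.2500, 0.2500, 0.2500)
C > B > A

Key insight: Entropy is maximized by uniform distributions and minimized by concentrated distributions.

- Uniform distributions have maximum entropy log₂(4) = 2.0000 bits
- The more "peaked" or concentrated a distribution, the lower its entropy

Entropies:
  H(A) = 0.6417 bits
  H(B) = 1.9068 bits
  H(C) = 2.0000 bits

Ranking: C > B > A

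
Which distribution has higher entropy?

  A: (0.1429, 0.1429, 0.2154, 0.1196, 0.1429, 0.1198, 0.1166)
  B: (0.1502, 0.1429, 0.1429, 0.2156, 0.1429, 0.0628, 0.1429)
A

Both distributions are close to uniform, making this a harder comparison.

H(A) = 2.7749 bits
H(B) = 2.7430 bits

The distribution closer to uniform has higher entropy.
Answer: A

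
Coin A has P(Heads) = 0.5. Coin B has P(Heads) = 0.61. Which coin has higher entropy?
A

For binary distributions, entropy is maximized at p=0.5 and decreases as p moves toward 0 or 1.

H(A) = H(0.5) = 1.0000 bits
H(B) = H(0.61) = 0.9648 bits

Distribution A (p=0.5) is closer to uniform (p=0.5), so it has higher entropy.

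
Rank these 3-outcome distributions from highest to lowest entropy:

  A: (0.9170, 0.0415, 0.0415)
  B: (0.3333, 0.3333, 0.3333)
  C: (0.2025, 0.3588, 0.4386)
B > C > A

Key insight: Entropy is maximized by uniform distributions and minimized by concentrated distributions.

- Uniform distributions have maximum entropy log₂(3) = 1.5850 bits
- The more "peaked" or concentrated a distribution, the lower its entropy

Entropies:
  H(A) = 0.4957 bits
  H(B) = 1.5850 bits
  H(C) = 1.5187 bits

Ranking: B > C > A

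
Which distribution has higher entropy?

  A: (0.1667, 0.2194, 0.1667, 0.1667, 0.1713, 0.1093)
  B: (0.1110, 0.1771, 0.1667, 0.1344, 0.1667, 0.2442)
A

Both distributions are close to uniform, making this a harder comparison.

H(A) = 2.5577 bits
H(B) = 2.5418 bits

The distribution closer to uniform has higher entropy.
Answer: A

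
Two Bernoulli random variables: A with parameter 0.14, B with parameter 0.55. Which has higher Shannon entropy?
B

For binary distributions, entropy is maximized at p=0.5 and decreases as p moves toward 0 or 1.

H(A) = H(0.14) = 0.5842 bits
H(B) = H(0.55) = 0.9928 bits

Distribution B (p=0.55) is closer to uniform (p=0.5), so it has higher entropy.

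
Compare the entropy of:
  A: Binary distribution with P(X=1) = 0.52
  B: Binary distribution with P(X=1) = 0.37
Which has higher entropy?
A

For binary distributions, entropy is maximized at p=0.5 and decreases as p moves toward 0 or 1.

H(A) = H(0.52) = 0.9988 bits
H(B) = H(0.37) = 0.9507 bits

Distribution A (p=0.52) is closer to uniform (p=0.5), so it has higher entropy.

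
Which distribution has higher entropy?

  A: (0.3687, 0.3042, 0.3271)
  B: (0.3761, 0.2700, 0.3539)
A

Both distributions are close to uniform, making this a harder comparison.

H(A) = 1.5804 bits
H(B) = 1.5710 bits

The distribution closer to uniform has higher entropy.
Answer: A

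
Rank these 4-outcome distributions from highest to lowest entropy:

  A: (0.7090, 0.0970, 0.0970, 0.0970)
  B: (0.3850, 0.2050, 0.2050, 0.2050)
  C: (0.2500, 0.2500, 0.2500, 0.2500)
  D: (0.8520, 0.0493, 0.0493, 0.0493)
C > B > A > D

Key insight: Entropy is maximized by uniform distributions and minimized by concentrated distributions.

Entropies:
  H(A) = 1.3312 bits
  H(B) = 1.9362 bits
  H(C) = 2.0000 bits
  H(D) = 0.8394 bits

Ranking: C > B > A > D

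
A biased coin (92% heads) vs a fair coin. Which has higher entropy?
Fair coin

The fair coin is uniform (p=0.5), maximizing binary entropy at 1 bit. The biased coin has H(0.92) ≈ 0.402 bits — its outcome is more predictable, so its entropy is lower.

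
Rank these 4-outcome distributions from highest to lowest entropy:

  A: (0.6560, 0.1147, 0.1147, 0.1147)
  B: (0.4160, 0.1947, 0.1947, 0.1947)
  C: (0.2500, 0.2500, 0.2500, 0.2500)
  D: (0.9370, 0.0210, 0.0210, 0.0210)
C > B > A > D

Key insight: Entropy is maximized by uniform distributions and minimized by concentrated distributions.

Entropies:
  H(A) = 1.4738 bits
  H(B) = 1.9052 bits
  H(C) = 2.0000 bits
  H(D) = 0.4391 bits

Ranking: C > B > A > D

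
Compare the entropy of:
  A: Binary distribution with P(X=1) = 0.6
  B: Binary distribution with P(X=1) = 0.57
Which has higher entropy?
B

For binary distributions, entropy is maximized at p=0.5 and decreases as p moves toward 0 or 1.

H(A) = H(0.6) = 0.9710 bits
H(B) = H(0.57) = 0.9858 bits

Distribution B (p=0.57) is closer to uniform (p=0.5), so it has higher entropy.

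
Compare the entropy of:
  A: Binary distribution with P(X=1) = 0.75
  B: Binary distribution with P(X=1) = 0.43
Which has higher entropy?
B

For binary distributions, entropy is maximized at p=0.5 and decreases as p moves toward 0 or 1.

H(A) = H(0.75) = 0.8113 bits
H(B) = H(0.43) = 0.9858 bits

Distribution B (p=0.43) is closer to uniform (p=0.5), so it has higher entropy.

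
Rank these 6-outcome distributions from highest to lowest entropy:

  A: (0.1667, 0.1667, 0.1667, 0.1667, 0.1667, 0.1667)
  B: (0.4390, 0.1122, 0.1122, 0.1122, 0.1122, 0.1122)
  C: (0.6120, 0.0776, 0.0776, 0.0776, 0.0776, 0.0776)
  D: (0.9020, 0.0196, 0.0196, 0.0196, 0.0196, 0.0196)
A > B > C > D

Key insight: Entropy is maximized by uniform distributions and minimized by concentrated distributions.

Entropies:
  H(A) = 2.5850 bits
  H(B) = 2.2918 bits
  H(C) = 1.8644 bits
  H(D) = 0.6902 bits

Ranking: A > B > C > D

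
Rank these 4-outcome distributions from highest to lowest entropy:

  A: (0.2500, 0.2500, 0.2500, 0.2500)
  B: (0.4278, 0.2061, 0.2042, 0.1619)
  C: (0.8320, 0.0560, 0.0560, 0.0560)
A > B > C

Key insight: Entropy is maximized by uniform distributions and minimized by concentrated distributions.

- Uniform distributions have maximum entropy log₂(4) = 2.0000 bits
- The more "peaked" or concentrated a distribution, the lower its entropy

Entropies:
  H(A) = 2.0000 bits
  H(B) = 1.8870 bits
  H(C) = 0.9194 bits

Ranking: A > B > C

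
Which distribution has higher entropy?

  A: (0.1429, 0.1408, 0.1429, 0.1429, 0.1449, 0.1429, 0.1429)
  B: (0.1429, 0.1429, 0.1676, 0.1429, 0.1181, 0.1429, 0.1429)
A

Both distributions are close to uniform, making this a harder comparison.

H(A) = 2.8073 bits
H(B) = 2.8011 bits

The distribution closer to uniform has higher entropy.
Answer: A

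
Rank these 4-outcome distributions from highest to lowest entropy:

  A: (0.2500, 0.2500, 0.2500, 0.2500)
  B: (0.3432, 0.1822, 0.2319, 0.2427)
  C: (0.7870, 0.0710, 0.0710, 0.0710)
A > B > C

Key insight: Entropy is maximized by uniform distributions and minimized by concentrated distributions.

- Uniform distributions have maximum entropy log₂(4) = 2.0000 bits
- The more "peaked" or concentrated a distribution, the lower its entropy

Entropies:
  H(A) = 2.0000 bits
  H(B) = 1.9618 bits
  H(C) = 1.0848 bits

Ranking: A > B > C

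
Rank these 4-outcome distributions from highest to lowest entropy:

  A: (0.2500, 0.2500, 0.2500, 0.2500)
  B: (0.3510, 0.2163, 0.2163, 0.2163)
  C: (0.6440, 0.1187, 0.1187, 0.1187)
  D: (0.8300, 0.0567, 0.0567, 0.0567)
A > B > C > D

Key insight: Entropy is maximized by uniform distributions and minimized by concentrated distributions.

Entropies:
  H(A) = 2.0000 bits
  H(B) = 1.9636 bits
  H(C) = 1.5036 bits
  H(D) = 0.9271 bits

Ranking: A > B > C > D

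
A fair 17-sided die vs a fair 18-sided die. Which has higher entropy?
18-sided die

Both are uniform distributions; for uniform over n outcomes, H = log₂(n). H(17-sided) = log₂(17) = 4.087 bits and H(18-sided) = log₂(18) = 4.170 bits. More outcomes in a uniform distribution means higher entropy.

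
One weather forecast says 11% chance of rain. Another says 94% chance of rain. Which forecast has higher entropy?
11% forecast

Treat each forecast as a Bernoulli distribution. Binary entropy is maximized at p=0.5 and falls off symmetrically toward 0 or 1. The 11% forecast is closer to 50%, so it is more uncertain. H(11%) ≈ 0.500 bits, H(94%) ≈ 0.327 bits.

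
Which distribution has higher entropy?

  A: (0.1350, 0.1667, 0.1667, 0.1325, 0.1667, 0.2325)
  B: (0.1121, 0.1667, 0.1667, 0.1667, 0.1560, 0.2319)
A

Both distributions are close to uniform, making this a harder comparison.

H(A) = 2.5582 bits
H(B) = 2.5535 bits

The distribution closer to uniform has higher entropy.
Answer: A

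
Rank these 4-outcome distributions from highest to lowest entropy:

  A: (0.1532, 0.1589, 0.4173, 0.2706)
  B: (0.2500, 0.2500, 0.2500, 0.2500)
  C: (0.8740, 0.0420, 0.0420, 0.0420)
B > A > C

Key insight: Entropy is maximized by uniform distributions and minimized by concentrated distributions.

- Uniform distributions have maximum entropy log₂(4) = 2.0000 bits
- The more "peaked" or concentrated a distribution, the lower its entropy

Entropies:
  H(A) = 1.8727 bits
  H(B) = 2.0000 bits
  H(C) = 0.7461 bits

Ranking: B > A > C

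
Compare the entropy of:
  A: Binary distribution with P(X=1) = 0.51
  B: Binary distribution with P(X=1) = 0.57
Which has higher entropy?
A

For binary distributions, entropy is maximized at p=0.5 and decreases as p moves toward 0 or 1.

H(A) = H(0.51) = 0.9997 bits
H(B) = H(0.57) = 0.9858 bits

Distribution A (p=0.51) is closer to uniform (p=0.5), so it has higher entropy.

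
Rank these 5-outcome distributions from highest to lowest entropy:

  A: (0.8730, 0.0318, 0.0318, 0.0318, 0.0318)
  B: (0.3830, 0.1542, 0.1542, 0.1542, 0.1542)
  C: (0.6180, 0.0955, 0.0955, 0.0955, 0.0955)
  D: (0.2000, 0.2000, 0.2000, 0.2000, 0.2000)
D > B > C > A

Key insight: Entropy is maximized by uniform distributions and minimized by concentrated distributions.

Entropies:
  H(A) = 0.8032 bits
  H(B) = 2.1941 bits
  H(C) = 1.7234 bits
  H(D) = 2.3219 bits

Ranking: D > B > C > A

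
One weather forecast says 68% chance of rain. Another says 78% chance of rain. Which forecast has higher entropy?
68% forecast

Treat each forecast as a Bernoulli distribution. Binary entropy is maximized at p=0.5 and falls off symmetrically toward 0 or 1. The 68% forecast is closer to 50%, so it is more uncertain. H(68%) ≈ 0.904 bits, H(78%) ≈ 0.760 bits.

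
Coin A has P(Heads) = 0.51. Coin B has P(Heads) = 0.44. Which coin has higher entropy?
A

For binary distributions, entropy is maximized at p=0.5 and decreases as p moves toward 0 or 1.

H(A) = H(0.51) = 0.9997 bits
H(B) = H(0.44) = 0.9896 bits

Distribution A (p=0.51) is closer to uniform (p=0.5), so it has higher entropy.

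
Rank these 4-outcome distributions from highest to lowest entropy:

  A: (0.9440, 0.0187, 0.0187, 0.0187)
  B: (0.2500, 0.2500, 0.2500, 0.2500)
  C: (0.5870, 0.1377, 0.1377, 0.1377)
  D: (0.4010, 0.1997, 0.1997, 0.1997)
B > D > C > A

Key insight: Entropy is maximized by uniform distributions and minimized by concentrated distributions.

Entropies:
  H(A) = 0.4001 bits
  H(B) = 2.0000 bits
  H(C) = 1.6326 bits
  H(D) = 1.9209 bits

Ranking: B > D > C > A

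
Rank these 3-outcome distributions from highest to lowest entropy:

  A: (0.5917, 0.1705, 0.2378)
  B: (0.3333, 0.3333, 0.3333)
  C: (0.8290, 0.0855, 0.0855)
B > A > C

Key insight: Entropy is maximized by uniform distributions and minimized by concentrated distributions.

- Uniform distributions have maximum entropy log₂(3) = 1.5850 bits
- The more "peaked" or concentrated a distribution, the lower its entropy

Entropies:
  H(A) = 1.3759 bits
  H(B) = 1.5850 bits
  H(C) = 0.8310 bits

Ranking: B > A > C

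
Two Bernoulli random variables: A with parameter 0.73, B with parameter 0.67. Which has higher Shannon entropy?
B

For binary distributions, entropy is maximized at p=0.5 and decreases as p moves toward 0 or 1.

H(A) = H(0.73) = 0.8415 bits
H(B) = H(0.67) = 0.9149 bits

Distribution B (p=0.67) is closer to uniform (p=0.5), so it has higher entropy.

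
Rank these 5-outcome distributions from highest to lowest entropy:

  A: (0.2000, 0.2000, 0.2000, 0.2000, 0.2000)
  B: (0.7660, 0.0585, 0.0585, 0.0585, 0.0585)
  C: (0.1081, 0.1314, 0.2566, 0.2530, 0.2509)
A > C > B

Key insight: Entropy is maximized by uniform distributions and minimized by concentrated distributions.

- Uniform distributions have maximum entropy log₂(5) = 2.3219 bits
- The more "peaked" or concentrated a distribution, the lower its entropy

Entropies:
  H(A) = 2.3219 bits
  H(B) = 1.2529 bits
  H(C) = 2.2374 bits

Ranking: A > C > B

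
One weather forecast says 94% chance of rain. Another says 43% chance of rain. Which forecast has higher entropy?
43% forecast

Treat each forecast as a Bernoulli distribution. Binary entropy is maximized at p=0.5 and falls off symmetrically toward 0 or 1. The 43% forecast is closer to 50%, so it is more uncertain. H(94%) ≈ 0.327 bits, H(43%) ≈ 0.986 bits.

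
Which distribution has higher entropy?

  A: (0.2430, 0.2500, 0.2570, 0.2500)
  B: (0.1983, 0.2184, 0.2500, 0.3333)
A

Both distributions are close to uniform, making this a harder comparison.

H(A) = 1.9997 bits
H(B) = 1.9706 bits

The distribution closer to uniform has higher entropy.
Answer: A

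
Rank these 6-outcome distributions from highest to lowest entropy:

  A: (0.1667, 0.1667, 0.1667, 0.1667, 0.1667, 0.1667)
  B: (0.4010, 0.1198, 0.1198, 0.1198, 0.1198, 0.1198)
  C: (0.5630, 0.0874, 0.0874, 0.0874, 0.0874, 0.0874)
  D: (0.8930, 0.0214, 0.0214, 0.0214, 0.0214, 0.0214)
A > B > C > D

Key insight: Entropy is maximized by uniform distributions and minimized by concentrated distributions.

Entropies:
  H(A) = 2.5850 bits
  H(B) = 2.3624 bits
  H(C) = 2.0032 bits
  H(D) = 0.7392 bits

Ranking: A > B > C > D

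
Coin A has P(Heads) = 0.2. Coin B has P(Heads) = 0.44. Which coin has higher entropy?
B

For binary distributions, entropy is maximized at p=0.5 and decreases as p moves toward 0 or 1.

H(A) = H(0.2) = 0.7219 bits
H(B) = H(0.44) = 0.9896 bits

Distribution B (p=0.44) is closer to uniform (p=0.5), so it has higher entropy.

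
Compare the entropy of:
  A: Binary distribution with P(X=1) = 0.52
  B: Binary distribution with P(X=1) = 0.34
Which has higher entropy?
A

For binary distributions, entropy is maximized at p=0.5 and decreases as p moves toward 0 or 1.

H(A) = H(0.52) = 0.9988 bits
H(B) = H(0.34) = 0.9248 bits

Distribution A (p=0.52) is closer to uniform (p=0.5), so it has higher entropy.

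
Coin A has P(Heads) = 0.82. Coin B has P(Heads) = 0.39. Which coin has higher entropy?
B

For binary distributions, entropy is maximized at p=0.5 and decreases as p moves toward 0 or 1.

H(A) = H(0.82) = 0.6801 bits
H(B) = H(0.39) = 0.9648 bits

Distribution B (p=0.39) is closer to uniform (p=0.5), so it has higher entropy.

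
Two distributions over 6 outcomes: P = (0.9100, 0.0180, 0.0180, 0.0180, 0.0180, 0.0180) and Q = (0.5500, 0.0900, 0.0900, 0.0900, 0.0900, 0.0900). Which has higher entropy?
Q

P is highly concentrated on one outcome (91%), making it nearly deterministic. Q spreads its mass more evenly (max 55%). The more spread-out distribution has higher entropy: H(P) ≈ 0.645 bits, H(Q) ≈ 2.038 bits.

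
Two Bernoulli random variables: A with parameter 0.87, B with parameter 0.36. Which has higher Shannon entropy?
B

For binary distributions, entropy is maximized at p=0.5 and decreases as p moves toward 0 or 1.

H(A) = H(0.87) = 0.5574 bits
H(B) = H(0.36) = 0.9427 bits

Distribution B (p=0.36) is closer to uniform (p=0.5), so it has higher entropy.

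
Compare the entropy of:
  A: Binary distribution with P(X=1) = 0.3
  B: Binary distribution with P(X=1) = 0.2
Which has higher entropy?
A

For binary distributions, entropy is maximized at p=0.5 and decreases as p moves toward 0 or 1.

H(A) = H(0.3) = 0.8813 bits
H(B) = H(0.2) = 0.7219 bits

Distribution A (p=0.3) is closer to uniform (p=0.5), so it has higher entropy.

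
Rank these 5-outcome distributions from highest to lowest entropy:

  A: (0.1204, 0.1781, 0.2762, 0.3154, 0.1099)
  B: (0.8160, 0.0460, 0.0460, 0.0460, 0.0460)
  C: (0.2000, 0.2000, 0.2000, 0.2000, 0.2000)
C > A > B

Key insight: Entropy is maximized by uniform distributions and minimized by concentrated distributions.

- Uniform distributions have maximum entropy log₂(5) = 2.3219 bits
- The more "peaked" or concentrated a distribution, the lower its entropy

Entropies:
  H(A) = 2.1989 bits
  H(B) = 1.0567 bits
  H(C) = 2.3219 bits

Ranking: C > A > B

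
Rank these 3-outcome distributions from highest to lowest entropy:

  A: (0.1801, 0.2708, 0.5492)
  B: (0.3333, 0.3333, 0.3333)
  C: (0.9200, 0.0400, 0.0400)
B > A > C

Key insight: Entropy is maximized by uniform distributions and minimized by concentrated distributions.

- Uniform distributions have maximum entropy log₂(3) = 1.5850 bits
- The more "peaked" or concentrated a distribution, the lower its entropy

Entropies:
  H(A) = 1.4306 bits
  H(B) = 1.5850 bits
  H(C) = 0.4822 bits

Ranking: B > A > C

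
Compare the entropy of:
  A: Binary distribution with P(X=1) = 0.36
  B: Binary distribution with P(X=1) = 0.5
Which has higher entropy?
B

For binary distributions, entropy is maximized at p=0.5 and decreases as p moves toward 0 or 1.

H(A) = H(0.36) = 0.9427 bits
H(B) = H(0.5) = 1.0000 bits

Distribution B (p=0.5) is closer to uniform (p=0.5), so it has higher entropy.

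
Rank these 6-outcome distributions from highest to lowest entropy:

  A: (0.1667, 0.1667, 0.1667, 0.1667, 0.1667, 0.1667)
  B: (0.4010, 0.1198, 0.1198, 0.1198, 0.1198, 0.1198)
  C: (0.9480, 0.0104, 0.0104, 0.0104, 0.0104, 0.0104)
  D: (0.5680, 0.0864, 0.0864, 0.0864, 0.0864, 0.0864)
A > B > D > C

Key insight: Entropy is maximized by uniform distributions and minimized by concentrated distributions.

Entropies:
  H(A) = 2.5850 bits
  H(B) = 2.3624 bits
  H(C) = 0.4156 bits
  H(D) = 1.9897 bits

Ranking: A > B > D > C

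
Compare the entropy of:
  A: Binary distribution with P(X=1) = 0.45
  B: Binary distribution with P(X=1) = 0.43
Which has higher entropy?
A

For binary distributions, entropy is maximized at p=0.5 and decreases as p moves toward 0 or 1.

H(A) = H(0.45) = 0.9928 bits
H(B) = H(0.43) = 0.9858 bits

Distribution A (p=0.45) is closer to uniform (p=0.5), so it has higher entropy.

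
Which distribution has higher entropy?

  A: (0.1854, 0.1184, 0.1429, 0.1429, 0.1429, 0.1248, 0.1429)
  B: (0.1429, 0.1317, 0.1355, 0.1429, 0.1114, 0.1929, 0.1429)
A

Both distributions are close to uniform, making this a harder comparison.

H(A) = 2.7941 bits
H(B) = 2.7896 bits

The distribution closer to uniform has higher entropy.
Answer: A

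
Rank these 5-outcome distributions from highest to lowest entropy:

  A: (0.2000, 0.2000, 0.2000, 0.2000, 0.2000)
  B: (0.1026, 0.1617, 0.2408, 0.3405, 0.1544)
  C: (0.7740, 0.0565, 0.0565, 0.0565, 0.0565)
A > B > C

Key insight: Entropy is maximized by uniform distributions and minimized by concentrated distributions.

- Uniform distributions have maximum entropy log₂(5) = 2.3219 bits
- The more "peaked" or concentrated a distribution, the lower its entropy

Entropies:
  H(A) = 2.3219 bits
  H(B) = 2.2020 bits
  H(C) = 1.2230 bits

Ranking: A > B > C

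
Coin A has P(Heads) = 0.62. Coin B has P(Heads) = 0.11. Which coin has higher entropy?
A

For binary distributions, entropy is maximized at p=0.5 and decreases as p moves toward 0 or 1.

H(A) = H(0.62) = 0.9580 bits
H(B) = H(0.11) = 0.4999 bits

Distribution A (p=0.62) is closer to uniform (p=0.5), so it has higher entropy.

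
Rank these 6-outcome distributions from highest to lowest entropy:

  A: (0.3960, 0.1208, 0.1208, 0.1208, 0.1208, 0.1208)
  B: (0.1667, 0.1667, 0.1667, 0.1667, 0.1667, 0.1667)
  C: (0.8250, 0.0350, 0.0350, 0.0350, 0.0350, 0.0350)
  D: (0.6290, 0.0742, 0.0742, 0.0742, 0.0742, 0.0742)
B > A > D > C

Key insight: Entropy is maximized by uniform distributions and minimized by concentrated distributions.

Entropies:
  H(A) = 2.3710 bits
  H(B) = 2.5850 bits
  H(C) = 1.0754 bits
  H(D) = 1.8129 bits

Ranking: B > A > D > C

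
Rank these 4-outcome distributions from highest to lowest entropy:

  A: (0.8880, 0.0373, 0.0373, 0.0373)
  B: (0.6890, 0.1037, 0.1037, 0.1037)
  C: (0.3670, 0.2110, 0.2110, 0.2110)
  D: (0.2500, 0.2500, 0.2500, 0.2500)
D > C > B > A

Key insight: Entropy is maximized by uniform distributions and minimized by concentrated distributions.

Entropies:
  H(A) = 0.6834 bits
  H(B) = 1.3872 bits
  H(C) = 1.9516 bits
  H(D) = 2.0000 bits

Ranking: D > C > B > A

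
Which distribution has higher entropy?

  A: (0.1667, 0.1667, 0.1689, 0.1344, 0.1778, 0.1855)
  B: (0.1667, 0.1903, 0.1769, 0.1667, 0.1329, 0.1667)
A

Both distributions are close to uniform, making this a harder comparison.

H(A) = 2.5781 bits
H(B) = 2.5769 bits

The distribution closer to uniform has higher entropy.
Answer: A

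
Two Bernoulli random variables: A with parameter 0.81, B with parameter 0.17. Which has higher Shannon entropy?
A

For binary distributions, entropy is maximized at p=0.5 and decreases as p moves toward 0 or 1.

H(A) = H(0.81) = 0.7015 bits
H(B) = H(0.17) = 0.6577 bits

Distribution A (p=0.81) is closer to uniform (p=0.5), so it has higher entropy.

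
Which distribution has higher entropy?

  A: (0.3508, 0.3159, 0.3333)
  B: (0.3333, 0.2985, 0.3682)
A

Both distributions are close to uniform, making this a harder comparison.

H(A) = 1.5836 bits
H(B) = 1.5797 bits

The distribution closer to uniform has higher entropy.
Answer: A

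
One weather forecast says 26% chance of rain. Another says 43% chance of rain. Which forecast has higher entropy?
43% forecast

Treat each forecast as a Bernoulli distribution. Binary entropy is maximized at p=0.5 and falls off symmetrically toward 0 or 1. The 43% forecast is closer to 50%, so it is more uncertain. H(26%) ≈ 0.827 bits, H(43%) ≈ 0.986 bits.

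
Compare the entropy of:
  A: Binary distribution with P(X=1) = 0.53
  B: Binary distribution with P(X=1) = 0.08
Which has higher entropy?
A

For binary distributions, entropy is maximized at p=0.5 and decreases as p moves toward 0 or 1.

H(A) = H(0.53) = 0.9974 bits
H(B) = H(0.08) = 0.4022 bits

Distribution A (p=0.53) is closer to uniform (p=0.5), so it has higher entropy.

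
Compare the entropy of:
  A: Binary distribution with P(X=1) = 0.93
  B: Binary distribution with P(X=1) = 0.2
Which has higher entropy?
B

For binary distributions, entropy is maximized at p=0.5 and decreases as p moves toward 0 or 1.

H(A) = H(0.93) = 0.3659 bits
H(B) = H(0.2) = 0.7219 bits

Distribution B (p=0.2) is closer to uniform (p=0.5), so it has higher entropy.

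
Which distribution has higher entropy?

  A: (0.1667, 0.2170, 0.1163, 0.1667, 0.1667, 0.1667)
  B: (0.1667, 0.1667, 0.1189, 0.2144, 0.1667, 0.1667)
B

Both distributions are close to uniform, making this a harder comparison.

H(A) = 2.5627 bits
H(B) = 2.5649 bits

The distribution closer to uniform has higher entropy.
Answer: B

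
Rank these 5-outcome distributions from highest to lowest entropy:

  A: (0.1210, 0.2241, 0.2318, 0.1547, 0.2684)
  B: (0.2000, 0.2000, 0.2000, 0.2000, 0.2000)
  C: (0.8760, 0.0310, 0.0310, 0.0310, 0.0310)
B > A > C

Key insight: Entropy is maximized by uniform distributions and minimized by concentrated distributions.

- Uniform distributions have maximum entropy log₂(5) = 2.3219 bits
- The more "peaked" or concentrated a distribution, the lower its entropy

Entropies:
  H(A) = 2.2670 bits
  H(B) = 2.3219 bits
  H(C) = 0.7888 bits

Ranking: B > A > C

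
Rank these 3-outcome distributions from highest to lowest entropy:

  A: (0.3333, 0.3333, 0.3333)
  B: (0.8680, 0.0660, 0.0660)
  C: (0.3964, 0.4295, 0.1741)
A > C > B

Key insight: Entropy is maximized by uniform distributions and minimized by concentrated distributions.

- Uniform distributions have maximum entropy log₂(3) = 1.5850 bits
- The more "peaked" or concentrated a distribution, the lower its entropy

Entropies:
  H(A) = 1.5850 bits
  H(B) = 0.6949 bits
  H(C) = 1.4919 bits

Ranking: A > C > B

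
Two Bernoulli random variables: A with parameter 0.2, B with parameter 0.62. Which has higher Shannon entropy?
B

For binary distributions, entropy is maximized at p=0.5 and decreases as p moves toward 0 or 1.

H(A) = H(0.2) = 0.7219 bits
H(B) = H(0.62) = 0.9580 bits

Distribution B (p=0.62) is closer to uniform (p=0.5), so it has higher entropy.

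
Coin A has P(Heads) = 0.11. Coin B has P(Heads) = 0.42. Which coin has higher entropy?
B

For binary distributions, entropy is maximized at p=0.5 and decreases as p moves toward 0 or 1.

H(A) = H(0.11) = 0.4999 bits
H(B) = H(0.42) = 0.9815 bits

Distribution B (p=0.42) is closer to uniform (p=0.5), so it has higher entropy.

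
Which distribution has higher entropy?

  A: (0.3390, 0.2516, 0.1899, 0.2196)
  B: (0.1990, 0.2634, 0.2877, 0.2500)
B

Both distributions are close to uniform, making this a harder comparison.

H(A) = 1.9653 bits
H(B) = 1.9875 bits

The distribution closer to uniform has higher entropy.
Answer: B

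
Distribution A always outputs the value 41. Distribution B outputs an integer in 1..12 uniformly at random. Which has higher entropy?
B

A is deterministic, so H(A) = 0. B is uniform over 12 outcomes, so H(B) = log₂(12) = 3.585 bits. Any distribution with genuine randomness has higher entropy than a deterministic one.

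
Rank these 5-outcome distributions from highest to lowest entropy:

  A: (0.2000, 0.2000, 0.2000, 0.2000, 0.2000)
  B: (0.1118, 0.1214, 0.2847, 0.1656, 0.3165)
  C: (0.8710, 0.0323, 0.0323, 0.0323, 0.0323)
A > B > C

Key insight: Entropy is maximized by uniform distributions and minimized by concentrated distributions.

- Uniform distributions have maximum entropy log₂(5) = 2.3219 bits
- The more "peaked" or concentrated a distribution, the lower its entropy

Entropies:
  H(A) = 2.3219 bits
  H(B) = 2.1936 bits
  H(C) = 0.8127 bits

Ranking: A > B > C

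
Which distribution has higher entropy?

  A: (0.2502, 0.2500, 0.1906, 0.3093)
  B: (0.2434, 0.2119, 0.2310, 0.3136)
B

Both distributions are close to uniform, making this a harder comparison.

H(A) = 1.9795 bits
H(B) = 1.9836 bits

The distribution closer to uniform has higher entropy.
Answer: B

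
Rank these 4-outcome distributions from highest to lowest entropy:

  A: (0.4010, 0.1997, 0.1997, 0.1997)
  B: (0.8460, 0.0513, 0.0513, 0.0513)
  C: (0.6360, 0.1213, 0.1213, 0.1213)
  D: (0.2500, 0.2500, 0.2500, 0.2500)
D > A > C > B

Key insight: Entropy is maximized by uniform distributions and minimized by concentrated distributions.

Entropies:
  H(A) = 1.9209 bits
  H(B) = 0.8638 bits
  H(C) = 1.5229 bits
  H(D) = 2.0000 bits

Ranking: D > A > C > B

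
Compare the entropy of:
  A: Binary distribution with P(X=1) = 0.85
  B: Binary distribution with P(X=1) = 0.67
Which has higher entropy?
B

For binary distributions, entropy is maximized at p=0.5 and decreases as p moves toward 0 or 1.

H(A) = H(0.85) = 0.6098 bits
H(B) = H(0.67) = 0.9149 bits

Distribution B (p=0.67) is closer to uniform (p=0.5), so it has higher entropy.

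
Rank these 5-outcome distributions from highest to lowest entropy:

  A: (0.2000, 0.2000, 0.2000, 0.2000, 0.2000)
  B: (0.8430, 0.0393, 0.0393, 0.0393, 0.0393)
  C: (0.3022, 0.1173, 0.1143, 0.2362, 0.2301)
A > C > B

Key insight: Entropy is maximized by uniform distributions and minimized by concentrated distributions.

- Uniform distributions have maximum entropy log₂(5) = 2.3219 bits
- The more "peaked" or concentrated a distribution, the lower its entropy

Entropies:
  H(A) = 2.3219 bits
  H(B) = 0.9411 bits
  H(C) = 2.2215 bits

Ranking: A > C > B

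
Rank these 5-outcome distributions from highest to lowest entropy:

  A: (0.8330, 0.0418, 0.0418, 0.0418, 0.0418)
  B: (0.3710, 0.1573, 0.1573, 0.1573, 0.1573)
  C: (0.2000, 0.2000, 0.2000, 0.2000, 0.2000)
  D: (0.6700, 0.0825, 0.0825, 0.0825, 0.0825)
C > B > D > A

Key insight: Entropy is maximized by uniform distributions and minimized by concentrated distributions.

Entropies:
  H(A) = 0.9848 bits
  H(B) = 2.2094 bits
  H(C) = 2.3219 bits
  H(D) = 1.5749 bits

Ranking: C > B > D > A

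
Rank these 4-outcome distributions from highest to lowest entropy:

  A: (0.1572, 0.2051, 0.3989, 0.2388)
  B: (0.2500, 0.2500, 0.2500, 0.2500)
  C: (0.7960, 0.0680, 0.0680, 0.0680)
B > A > C

Key insight: Entropy is maximized by uniform distributions and minimized by concentrated distributions.

- Uniform distributions have maximum entropy log₂(4) = 2.0000 bits
- The more "peaked" or concentrated a distribution, the lower its entropy

Entropies:
  H(A) = 1.9107 bits
  H(B) = 2.0000 bits
  H(C) = 1.0532 bits

Ranking: B > A > C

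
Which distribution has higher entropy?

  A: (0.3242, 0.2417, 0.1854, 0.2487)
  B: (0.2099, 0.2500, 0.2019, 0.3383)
A

Both distributions are close to uniform, making this a harder comparison.

H(A) = 1.9721 bits
H(B) = 1.9677 bits

The distribution closer to uniform has higher entropy.
Answer: A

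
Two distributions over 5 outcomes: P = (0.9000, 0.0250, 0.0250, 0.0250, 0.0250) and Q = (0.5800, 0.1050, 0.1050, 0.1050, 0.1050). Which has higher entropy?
Q

P is highly concentrated on one outcome (90%), making it nearly deterministic. Q spreads its mass more evenly (max 58%). The more spread-out distribution has higher entropy: H(P) ≈ 0.669 bits, H(Q) ≈ 1.821 bits.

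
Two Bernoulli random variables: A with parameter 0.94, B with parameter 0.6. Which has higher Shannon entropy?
B

For binary distributions, entropy is maximized at p=0.5 and decreases as p moves toward 0 or 1.

H(A) = H(0.94) = 0.3274 bits
H(B) = H(0.6) = 0.9710 bits

Distribution B (p=0.6) is closer to uniform (p=0.5), so it has higher entropy.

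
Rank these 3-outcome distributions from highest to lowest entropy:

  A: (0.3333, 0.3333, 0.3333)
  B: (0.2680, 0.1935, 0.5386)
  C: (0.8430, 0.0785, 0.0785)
A > B > C

Key insight: Entropy is maximized by uniform distributions and minimized by concentrated distributions.

- Uniform distributions have maximum entropy log₂(3) = 1.5850 bits
- The more "peaked" or concentrated a distribution, the lower its entropy

Entropies:
  H(A) = 1.5850 bits
  H(B) = 1.4484 bits
  H(C) = 0.7841 bits

Ranking: A > B > C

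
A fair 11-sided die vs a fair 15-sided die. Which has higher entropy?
15-sided die

Both are uniform distributions; for uniform over n outcomes, H = log₂(n). H(11-sided) = log₂(11) = 3.459 bits and H(15-sided) = log₂(15) = 3.907 bits. More outcomes in a uniform distribution means higher entropy.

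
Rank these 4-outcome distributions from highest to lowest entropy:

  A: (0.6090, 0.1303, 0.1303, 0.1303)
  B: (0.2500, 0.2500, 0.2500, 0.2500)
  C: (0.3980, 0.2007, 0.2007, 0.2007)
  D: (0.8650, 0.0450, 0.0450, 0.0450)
B > C > A > D

Key insight: Entropy is maximized by uniform distributions and minimized by concentrated distributions.

Entropies:
  H(A) = 1.5852 bits
  H(B) = 2.0000 bits
  H(C) = 1.9239 bits
  H(D) = 0.7850 bits

Ranking: B > C > A > D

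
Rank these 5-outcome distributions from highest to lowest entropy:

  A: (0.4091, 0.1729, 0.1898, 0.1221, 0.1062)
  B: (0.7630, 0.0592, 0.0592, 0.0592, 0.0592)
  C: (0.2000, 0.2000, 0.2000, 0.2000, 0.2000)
C > A > B

Key insight: Entropy is maximized by uniform distributions and minimized by concentrated distributions.

- Uniform distributions have maximum entropy log₂(5) = 2.3219 bits
- The more "peaked" or concentrated a distribution, the lower its entropy

Entropies:
  H(A) = 2.1343 bits
  H(B) = 1.2640 bits
  H(C) = 2.3219 bits

Ranking: C > A > B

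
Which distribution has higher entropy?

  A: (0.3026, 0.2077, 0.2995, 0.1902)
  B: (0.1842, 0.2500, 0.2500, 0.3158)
B

Both distributions are close to uniform, making this a harder comparison.

H(A) = 1.9691 bits
H(B) = 1.9747 bits

The distribution closer to uniform has higher entropy.
Answer: B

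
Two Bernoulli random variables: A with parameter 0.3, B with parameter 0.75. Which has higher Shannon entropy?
A

For binary distributions, entropy is maximized at p=0.5 and decreases as p moves toward 0 or 1.

H(A) = H(0.3) = 0.8813 bits
H(B) = H(0.75) = 0.8113 bits

Distribution A (p=0.3) is closer to uniform (p=0.5), so it has higher entropy.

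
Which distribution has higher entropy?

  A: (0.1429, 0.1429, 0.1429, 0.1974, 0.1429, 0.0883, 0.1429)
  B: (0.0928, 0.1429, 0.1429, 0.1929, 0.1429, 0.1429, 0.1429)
B

Both distributions are close to uniform, making this a harder comparison.

H(A) = 2.7765 bits
H(B) = 2.7815 bits

The distribution closer to uniform has higher entropy.
Answer: B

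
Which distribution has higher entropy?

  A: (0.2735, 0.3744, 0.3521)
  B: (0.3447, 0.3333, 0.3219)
B

Both distributions are close to uniform, making this a harder comparison.

H(A) = 1.5725 bits
H(B) = 1.5844 bits

The distribution closer to uniform has higher entropy.
Answer: B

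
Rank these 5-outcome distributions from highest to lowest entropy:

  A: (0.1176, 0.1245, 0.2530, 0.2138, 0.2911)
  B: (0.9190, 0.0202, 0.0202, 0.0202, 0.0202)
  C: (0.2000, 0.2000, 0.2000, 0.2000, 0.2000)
C > A > B

Key insight: Entropy is maximized by uniform distributions and minimized by concentrated distributions.

- Uniform distributions have maximum entropy log₂(5) = 2.3219 bits
- The more "peaked" or concentrated a distribution, the lower its entropy

Entropies:
  H(A) = 2.2331 bits
  H(B) = 0.5677 bits
  H(C) = 2.3219 bits

Ranking: C > A > B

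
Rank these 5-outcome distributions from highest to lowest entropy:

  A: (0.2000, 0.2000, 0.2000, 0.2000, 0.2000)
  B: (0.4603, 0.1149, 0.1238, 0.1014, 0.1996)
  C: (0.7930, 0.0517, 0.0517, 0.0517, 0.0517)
A > B > C

Key insight: Entropy is maximized by uniform distributions and minimized by concentrated distributions.

- Uniform distributions have maximum entropy log₂(5) = 2.3219 bits
- The more "peaked" or concentrated a distribution, the lower its entropy

Entropies:
  H(A) = 2.3219 bits
  H(B) = 2.0458 bits
  H(C) = 1.1497 bits

Ranking: A > B > C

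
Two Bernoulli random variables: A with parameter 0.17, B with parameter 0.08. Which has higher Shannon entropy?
A

For binary distributions, entropy is maximized at p=0.5 and decreases as p moves toward 0 or 1.

H(A) = H(0.17) = 0.6577 bits
H(B) = H(0.08) = 0.4022 bits

Distribution A (p=0.17) is closer to uniform (p=0.5), so it has higher entropy.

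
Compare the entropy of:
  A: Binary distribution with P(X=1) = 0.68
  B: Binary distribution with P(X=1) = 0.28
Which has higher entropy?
A

For binary distributions, entropy is maximized at p=0.5 and decreases as p moves toward 0 or 1.

H(A) = H(0.68) = 0.9044 bits
H(B) = H(0.28) = 0.8555 bits

Distribution A (p=0.68) is closer to uniform (p=0.5), so it has higher entropy.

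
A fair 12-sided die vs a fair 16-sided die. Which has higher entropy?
16-sided die

Both are uniform distributions; for uniform over n outcomes, H = log₂(n). H(12-sided) = log₂(12) = 3.585 bits and H(16-sided) = log₂(16) = 4.000 bits. More outcomes in a uniform distribution means higher entropy.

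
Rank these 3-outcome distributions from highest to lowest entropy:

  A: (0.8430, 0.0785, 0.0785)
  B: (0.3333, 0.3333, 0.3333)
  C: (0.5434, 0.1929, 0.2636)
B > C > A

Key insight: Entropy is maximized by uniform distributions and minimized by concentrated distributions.

- Uniform distributions have maximum entropy log₂(3) = 1.5850 bits
- The more "peaked" or concentrated a distribution, the lower its entropy

Entropies:
  H(A) = 0.7841 bits
  H(B) = 1.5850 bits
  H(C) = 1.4432 bits

Ranking: B > C > A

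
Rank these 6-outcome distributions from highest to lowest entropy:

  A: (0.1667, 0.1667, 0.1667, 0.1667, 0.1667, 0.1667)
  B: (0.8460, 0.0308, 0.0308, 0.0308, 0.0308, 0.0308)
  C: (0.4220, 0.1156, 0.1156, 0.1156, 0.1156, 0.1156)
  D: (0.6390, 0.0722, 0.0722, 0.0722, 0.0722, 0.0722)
A > C > D > B

Key insight: Entropy is maximized by uniform distributions and minimized by concentrated distributions.

Entropies:
  H(A) = 2.5850 bits
  H(B) = 0.9773 bits
  H(C) = 2.3244 bits
  H(D) = 1.7817 bits

Ranking: A > C > D > B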